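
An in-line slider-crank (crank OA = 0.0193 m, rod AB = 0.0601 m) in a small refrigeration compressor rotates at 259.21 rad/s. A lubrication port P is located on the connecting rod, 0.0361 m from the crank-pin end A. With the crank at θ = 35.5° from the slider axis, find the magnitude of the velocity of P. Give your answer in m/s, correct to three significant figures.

3.74

ω = 259.2 rad/s.  Crank-pin speed |V_A| = rω = 5.0028 m/s, perpendicular to OA.
Rod angle: sinφ = −(r/L) sinθ ⇒ φ = -10.748°; ω_rod = −rω cosθ/√(L²−r²sin²θ) = -68.977 rad/s.
V_P = V_A + ω_rod × AP, with AP = 0.0361 m along the rod.
Components: V_Px = −rω sinθ − a·ω_rod·sinφ = -3.3695 m/s;  V_Py = rω cosθ + a·ω_rod·cosφ = +1.6264 m/s.
|V_P| = √(V_Px² + V_Py²) = 3.7415 m/s.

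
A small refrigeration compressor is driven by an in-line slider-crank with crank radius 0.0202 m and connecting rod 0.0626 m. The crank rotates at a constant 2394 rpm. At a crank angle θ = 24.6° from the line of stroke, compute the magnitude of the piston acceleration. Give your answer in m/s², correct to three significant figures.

1430

ω = 2π·2394/60 = 250.7 rad/s
x(θ) = r cosθ + √(L² − r² sin²θ); with ω constant, a = ω²·d²x/dθ².
d²x/dθ² = −r cosθ − r²(cos2θ)/√u − r⁴ sin²2θ/(4u^{3/2}),  u = L² − r² sin²θ = 0.00384805 m².
Substituting r = 0.0202 m, L = 0.0626 m, θ = 24.6°: d²x/dθ² = -0.022765 m.
a = ω²·d²x/dθ² = (250.7)²·(-0.022765) = -1430.8 m/s²;  |a| = 1430.8 m/s².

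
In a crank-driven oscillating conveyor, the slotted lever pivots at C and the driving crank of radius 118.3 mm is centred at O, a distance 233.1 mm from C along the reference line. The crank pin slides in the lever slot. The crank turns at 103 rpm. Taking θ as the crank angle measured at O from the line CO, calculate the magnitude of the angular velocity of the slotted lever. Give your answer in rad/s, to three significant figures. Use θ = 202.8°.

ω = 10.79 rad/s (from 103 rpm).
Crank pin A relative to C: A = (d + r cosθ, r sinθ); lever angle φ = atan2(r sinθ, d + r cosθ).
Differentiating tanφ: φ̇ = rω(d cosθ + r)/(d² + r² + 2dr cosθ).
d² + r² + 2dr cosθ = |CA|² = 0.0174884 m²;  d cosθ + r = -0.096586 m.
|ω_lever| = |0.1183·10.79·-0.096586| / 0.0174884 = 7.0472 rad/s.

7.05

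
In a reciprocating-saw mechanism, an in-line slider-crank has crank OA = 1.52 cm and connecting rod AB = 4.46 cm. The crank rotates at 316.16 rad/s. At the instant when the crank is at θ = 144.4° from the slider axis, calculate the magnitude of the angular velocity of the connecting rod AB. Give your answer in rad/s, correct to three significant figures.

89.4

ω = 316.2 rad/s
The rod makes angle φ with the slider axis where L sinφ = r sinθ; differentiating, L cosφ·φ̇ = r ω cosθ.
L cosφ = √(L² − r² sin²θ) = 0.043713 m.
|ω_rod| = r ω |cosθ| / √(L² − r² sin²θ) = 0.0152·316.2·0.81310/0.043713 = 89.388 rad/s.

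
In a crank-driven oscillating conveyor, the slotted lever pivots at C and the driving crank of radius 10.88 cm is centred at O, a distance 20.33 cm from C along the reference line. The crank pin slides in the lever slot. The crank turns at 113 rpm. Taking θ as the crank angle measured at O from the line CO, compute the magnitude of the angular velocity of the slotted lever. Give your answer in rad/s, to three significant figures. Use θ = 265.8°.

ω = 11.83 rad/s (from 113 rpm).
Crank pin A relative to C: A = (d + r cosθ, r sinθ); lever angle φ = atan2(r sinθ, d + r cosθ).
Differentiating tanφ: φ̇ = rω(d cosθ + r)/(d² + r² + 2dr cosθ).
d² + r² + 2dr cosθ = |CA|² = 0.0499284 m²;  d cosθ + r = +0.093911 m.
|ω_lever| = |0.1088·11.83·+0.093911| / 0.0499284 = 2.4216 rad/s.

2.42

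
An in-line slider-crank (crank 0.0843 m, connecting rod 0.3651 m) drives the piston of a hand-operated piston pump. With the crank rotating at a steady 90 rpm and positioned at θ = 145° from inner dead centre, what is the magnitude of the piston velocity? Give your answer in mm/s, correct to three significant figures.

ω = 2π·90/60 = 9.425 rad/s
For an in-line slider-crank, x = r cosθ + √(L² − r² sin²θ), so v = −rω sinθ·[1 + r cosθ/√(L² − r² sin²θ)].
With r = 0.0843 m, L = 0.3651 m, θ = 145°: √(L² − r² sin²θ) = 0.36188 m.
v = −0.0843·9.425·0.57358·[1 + 0.0843·-0.81915/0.36188] = -0.36875 m/s.
|v| = 0.36875 m/s = 368.75 mm/s.

369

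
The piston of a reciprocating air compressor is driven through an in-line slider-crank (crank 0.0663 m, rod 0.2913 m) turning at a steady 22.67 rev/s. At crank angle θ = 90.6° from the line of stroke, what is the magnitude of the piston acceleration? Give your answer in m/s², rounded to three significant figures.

ω = 2π·22.7 = 142.4 rad/s
x(θ) = r cosθ + √(L² − r² sin²θ); with ω constant, a = ω²·d²x/dθ².
d²x/dθ² = −r cosθ − r²(cos2θ)/√u − r⁴ sin²2θ/(4u^{3/2}),  u = L² − r² sin²θ = 0.0804605 m².
Substituting r = 0.0663 m, L = 0.2913 m, θ = 90.6°: d²x/dθ² = +0.016187 m.
a = ω²·d²x/dθ² = (142.4)²·(+0.016187) = +328.43 m/s²;  |a| = 328.43 m/s².

328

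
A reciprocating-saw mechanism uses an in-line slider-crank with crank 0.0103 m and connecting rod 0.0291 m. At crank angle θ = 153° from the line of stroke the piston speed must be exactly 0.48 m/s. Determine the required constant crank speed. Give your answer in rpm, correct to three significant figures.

1440

For an in-line slider-crank, |v_piston| = rω|sinθ|·[1 + r cosθ/√(L² − r² sin²θ)].
With r = 0.0103 m, L = 0.0291 m, θ = 153°: the bracketed kinematic factor |dx/dθ| = 0.003182 m.
ω = v/|dx/dθ| = 0.48/0.003182 = 150.85 rad/s.
N = 60ω/(2π) = 1440.5 rpm.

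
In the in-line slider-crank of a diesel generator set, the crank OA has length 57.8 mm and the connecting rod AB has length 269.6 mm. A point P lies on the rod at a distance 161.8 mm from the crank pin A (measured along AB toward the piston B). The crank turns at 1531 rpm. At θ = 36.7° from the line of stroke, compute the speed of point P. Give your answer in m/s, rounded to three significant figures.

ω = 160.3 rad/s.  Crank-pin speed |V_A| = rω = 9.2668 m/s, perpendicular to OA.
Rod angle: sinφ = −(r/L) sinθ ⇒ φ = -7.361°; ω_rod = −rω cosθ/√(L²−r²sin²θ) = -27.788 rad/s.
V_P = V_A + ω_rod × AP, with AP = 0.1618 m along the rod.
Components: V_Px = −rω sinθ − a·ω_rod·sinφ = -6.1142 m/s;  V_Py = rω cosθ + a·ω_rod·cosφ = +2.9709 m/s.
|V_P| = √(V_Px² + V_Py²) = 6.7977 m/s.

6.80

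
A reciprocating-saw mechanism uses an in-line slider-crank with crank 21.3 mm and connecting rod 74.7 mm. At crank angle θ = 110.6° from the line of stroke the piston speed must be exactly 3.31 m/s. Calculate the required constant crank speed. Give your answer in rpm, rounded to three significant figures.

1770

For an in-line slider-crank, |v_piston| = rω|sinθ|·[1 + r cosθ/√(L² − r² sin²θ)].
With r = 0.0213 m, L = 0.0747 m, θ = 110.6°: the bracketed kinematic factor |dx/dθ| = 0.017862 m.
ω = v/|dx/dθ| = 3.31/0.017862 = 185.3 rad/s.
N = 60ω/(2π) = 1769.5 rpm.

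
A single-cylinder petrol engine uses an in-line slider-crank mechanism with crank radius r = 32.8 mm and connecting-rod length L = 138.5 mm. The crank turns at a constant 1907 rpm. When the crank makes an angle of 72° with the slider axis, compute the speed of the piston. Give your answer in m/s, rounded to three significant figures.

6.70

ω = 2π·1907/60 = 199.7 rad/s
For an in-line slider-crank, x = r cosθ + √(L² − r² sin²θ), so v = −rω sinθ·[1 + r cosθ/√(L² − r² sin²θ)].
With r = 0.0328 m, L = 0.1385 m, θ = 72°: √(L² − r² sin²θ) = 0.13494 m.
v = −0.0328·199.7·0.95106·[1 + 0.0328·0.30902/0.13494] = -6.6975 m/s.
|v| = 6.6975 m/s.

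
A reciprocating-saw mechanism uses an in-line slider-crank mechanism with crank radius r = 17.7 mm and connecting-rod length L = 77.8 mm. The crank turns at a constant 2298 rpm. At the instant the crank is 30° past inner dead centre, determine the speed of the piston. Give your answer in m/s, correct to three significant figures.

2.55

ω = 2π·2298/60 = 240.6 rad/s
For an in-line slider-crank, x = r cosθ + √(L² − r² sin²θ), so v = −rω sinθ·[1 + r cosθ/√(L² − r² sin²θ)].
With r = 0.0177 m, L = 0.0778 m, θ = 30°: √(L² − r² sin²θ) = 0.077295 m.
v = −0.0177·240.6·0.50000·[1 + 0.0177·0.86603/0.077295] = -2.5521 m/s.
|v| = 2.5521 m/s.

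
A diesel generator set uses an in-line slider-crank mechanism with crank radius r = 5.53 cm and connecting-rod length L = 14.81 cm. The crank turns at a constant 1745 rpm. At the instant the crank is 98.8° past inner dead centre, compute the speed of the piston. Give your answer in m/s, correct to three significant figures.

9.37

ω = 2π·1745/60 = 182.7 rad/s
For an in-line slider-crank, x = r cosθ + √(L² − r² sin²θ), so v = −rω sinθ·[1 + r cosθ/√(L² − r² sin²θ)].
With r = 0.0553 m, L = 0.1481 m, θ = 98.8°: √(L² − r² sin²θ) = 0.13765 m.
v = −0.0553·182.7·0.98823·[1 + 0.0553·-0.15299/0.13765] = -9.3726 m/s.
|v| = 9.3726 m/s.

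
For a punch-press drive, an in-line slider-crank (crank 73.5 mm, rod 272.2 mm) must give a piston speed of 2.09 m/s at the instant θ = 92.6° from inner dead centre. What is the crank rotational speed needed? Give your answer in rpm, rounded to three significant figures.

275

For an in-line slider-crank, |v_piston| = rω|sinθ|·[1 + r cosθ/√(L² − r² sin²θ)].
With r = 0.0735 m, L = 0.2722 m, θ = 92.6°: the bracketed kinematic factor |dx/dθ| = 0.07249 m.
ω = v/|dx/dθ| = 2.09/0.07249 = 28.831 rad/s.
N = 60ω/(2π) = 275.32 rpm.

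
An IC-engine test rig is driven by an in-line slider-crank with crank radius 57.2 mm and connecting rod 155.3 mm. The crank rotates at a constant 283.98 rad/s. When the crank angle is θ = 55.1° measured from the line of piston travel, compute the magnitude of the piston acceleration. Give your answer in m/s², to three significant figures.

2080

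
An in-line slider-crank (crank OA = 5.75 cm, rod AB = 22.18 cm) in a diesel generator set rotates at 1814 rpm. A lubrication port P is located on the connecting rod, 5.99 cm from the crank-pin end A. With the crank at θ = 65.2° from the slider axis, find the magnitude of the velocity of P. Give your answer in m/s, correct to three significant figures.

10.7

ω = 190 rad/s.  Crank-pin speed |V_A| = rω = 10.923 m/s, perpendicular to OA.
Rod angle: sinφ = −(r/L) sinθ ⇒ φ = -13.611°; ω_rod = −rω cosθ/√(L²−r²sin²θ) = -21.253 rad/s.
V_P = V_A + ω_rod × AP, with AP = 0.0599 m along the rod.
Components: V_Px = −rω sinθ − a·ω_rod·sinφ = -10.215 m/s;  V_Py = rω cosθ + a·ω_rod·cosφ = +3.3443 m/s.
|V_P| = √(V_Px² + V_Py²) = 10.749 m/s.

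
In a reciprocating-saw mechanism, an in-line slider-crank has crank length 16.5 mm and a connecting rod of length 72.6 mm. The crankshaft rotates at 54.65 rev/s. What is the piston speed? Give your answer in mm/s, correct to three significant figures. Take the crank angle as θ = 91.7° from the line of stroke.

5620

ω = 2π·54.6 = 343.4 rad/s
For an in-line slider-crank, x = r cosθ + √(L² − r² sin²θ), so v = −rω sinθ·[1 + r cosθ/√(L² − r² sin²θ)].
With r = 0.0165 m, L = 0.0726 m, θ = 91.7°: √(L² − r² sin²θ) = 0.070702 m.
v = −0.0165·343.4·0.99956·[1 + 0.0165·-0.02967/0.070702] = -5.624 m/s.
|v| = 5.624 m/s = 5624 mm/s.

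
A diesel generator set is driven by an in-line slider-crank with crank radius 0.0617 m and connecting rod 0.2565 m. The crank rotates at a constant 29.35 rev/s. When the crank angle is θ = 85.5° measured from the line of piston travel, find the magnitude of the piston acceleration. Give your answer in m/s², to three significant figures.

349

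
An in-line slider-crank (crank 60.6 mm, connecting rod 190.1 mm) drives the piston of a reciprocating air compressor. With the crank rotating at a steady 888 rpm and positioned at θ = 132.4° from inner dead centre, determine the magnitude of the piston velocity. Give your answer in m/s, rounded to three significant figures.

3.24

ω = 2π·888/60 = 92.99 rad/s
For an in-line slider-crank, x = r cosθ + √(L² − r² sin²θ), so v = −rω sinθ·[1 + r cosθ/√(L² − r² sin²θ)].
With r = 0.0606 m, L = 0.1901 m, θ = 132.4°: √(L² − r² sin²θ) = 0.18476 m.
v = −0.0606·92.99·0.73846·[1 + 0.0606·-0.67430/0.18476] = -3.241 m/s.
|v| = 3.241 m/s.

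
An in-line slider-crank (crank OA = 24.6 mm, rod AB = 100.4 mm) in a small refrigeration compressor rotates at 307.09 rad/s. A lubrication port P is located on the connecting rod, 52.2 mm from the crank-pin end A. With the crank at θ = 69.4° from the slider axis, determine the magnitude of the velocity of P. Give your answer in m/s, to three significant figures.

ω = 307.1 rad/s.  Crank-pin speed |V_A| = rω = 7.5544 m/s, perpendicular to OA.
Rod angle: sinφ = −(r/L) sinθ ⇒ φ = -13.259°; ω_rod = −rω cosθ/√(L²−r²sin²θ) = -27.199 rad/s.
V_P = V_A + ω_rod × AP, with AP = 0.0522 m along the rod.
Components: V_Px = −rω sinθ − a·ω_rod·sinφ = -7.397 m/s;  V_Py = rω cosθ + a·ω_rod·cosφ = +1.276 m/s.
|V_P| = √(V_Px² + V_Py²) = 7.5063 m/s.

7.51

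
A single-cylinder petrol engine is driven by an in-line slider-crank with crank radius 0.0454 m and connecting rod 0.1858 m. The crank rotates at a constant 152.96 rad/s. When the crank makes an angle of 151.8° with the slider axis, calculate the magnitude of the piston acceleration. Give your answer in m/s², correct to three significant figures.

789

ω = 153 rad/s
x(θ) = r cosθ + √(L² − r² sin²θ); with ω constant, a = ω²·d²x/dθ².
d²x/dθ² = −r cosθ − r²(cos2θ)/√u − r⁴ sin²2θ/(4u^{3/2}),  u = L² − r² sin²θ = 0.0340614 m².
Substituting r = 0.0454 m, L = 0.1858 m, θ = 151.8°: d²x/dθ² = +0.033714 m.
a = ω²·d²x/dθ² = (153)²·(+0.033714) = +788.79 m/s²;  |a| = 788.79 m/s².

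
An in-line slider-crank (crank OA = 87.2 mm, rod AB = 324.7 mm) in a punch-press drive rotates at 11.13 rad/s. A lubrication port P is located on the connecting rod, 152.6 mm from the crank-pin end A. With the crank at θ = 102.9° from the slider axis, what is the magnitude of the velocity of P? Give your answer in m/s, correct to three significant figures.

ω = 11.13 rad/s.  Crank-pin speed |V_A| = rω = 0.97054 m/s, perpendicular to OA.
Rod angle: sinφ = −(r/L) sinθ ⇒ φ = -15.176°; ω_rod = −rω cosθ/√(L²−r²sin²θ) = +0.69141 rad/s.
V_P = V_A + ω_rod × AP, with AP = 0.1526 m along the rod.
Components: V_Px = −rω sinθ − a·ω_rod·sinφ = -0.91842 m/s;  V_Py = rω cosθ + a·ω_rod·cosφ = -0.11484 m/s.
|V_P| = √(V_Px² + V_Py²) = 0.92557 m/s.

0.926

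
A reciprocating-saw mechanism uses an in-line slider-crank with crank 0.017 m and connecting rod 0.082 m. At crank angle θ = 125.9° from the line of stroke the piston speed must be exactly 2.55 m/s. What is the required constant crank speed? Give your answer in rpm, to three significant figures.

For an in-line slider-crank, |v_piston| = rω|sinθ|·[1 + r cosθ/√(L² − r² sin²θ)].
With r = 0.017 m, L = 0.082 m, θ = 125.9°: the bracketed kinematic factor |dx/dθ| = 0.012073 m.
ω = v/|dx/dθ| = 2.55/0.012073 = 211.22 rad/s.
N = 60ω/(2π) = 2017 rpm.

2020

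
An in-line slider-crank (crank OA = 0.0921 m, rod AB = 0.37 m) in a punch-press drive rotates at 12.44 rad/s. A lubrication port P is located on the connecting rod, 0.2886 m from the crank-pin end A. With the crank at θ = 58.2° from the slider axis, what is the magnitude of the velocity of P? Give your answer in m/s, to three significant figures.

ω = 12.44 rad/s.  Crank-pin speed |V_A| = rω = 1.1457 m/s, perpendicular to OA.
Rod angle: sinφ = −(r/L) sinθ ⇒ φ = -12.213°; ω_rod = −rω cosθ/√(L²−r²sin²θ) = -1.6695 rad/s.
V_P = V_A + ω_rod × AP, with AP = 0.2886 m along the rod.
Components: V_Px = −rω sinθ − a·ω_rod·sinφ = -1.0757 m/s;  V_Py = rω cosθ + a·ω_rod·cosφ = +0.13282 m/s.
|V_P| = √(V_Px² + V_Py²) = 1.0838 m/s.

1.08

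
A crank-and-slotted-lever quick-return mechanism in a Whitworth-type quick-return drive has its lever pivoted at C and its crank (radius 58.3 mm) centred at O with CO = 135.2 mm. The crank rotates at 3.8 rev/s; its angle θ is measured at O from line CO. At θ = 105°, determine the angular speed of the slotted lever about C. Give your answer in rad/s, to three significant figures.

ω = 23.88 rad/s (from 3.8 rev/s).
Crank pin A relative to C: A = (d + r cosθ, r sinθ); lever angle φ = atan2(r sinθ, d + r cosθ).
Differentiating tanφ: φ̇ = rω(d cosθ + r)/(d² + r² + 2dr cosθ).
d² + r² + 2dr cosθ = |CA|² = 0.0175978 m²;  d cosθ + r = +0.023308 m.
|ω_lever| = |0.0583·23.88·+0.023308| / 0.0175978 = 1.8436 rad/s.

1.84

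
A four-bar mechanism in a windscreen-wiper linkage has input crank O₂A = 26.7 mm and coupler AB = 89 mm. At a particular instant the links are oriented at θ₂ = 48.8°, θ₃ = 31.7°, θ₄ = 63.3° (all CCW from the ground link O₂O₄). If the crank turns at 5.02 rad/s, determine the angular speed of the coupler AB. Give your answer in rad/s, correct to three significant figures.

0.720

ω₂ = 5.02 rad/s
Differentiating the loop-closure r₂e^{iθ₂}+r₃e^{iθ₃}=r₁+r₄e^{iθ₄} gives r₂ω₂e^{iθ₂}+r₃ω₃e^{iθ₃}=r₄ω₄e^{iθ₄}.
Eliminating the other unknown: ω₃ = r₂ω₂ sin(θ₄−θ₂) / [r₃ sin(θ₃−θ₄)].
Numerator sine = +0.25038; denominator sine = -0.52399.
Result = 0.0267·5.02·(+0.25038) / (0.089·(-0.52399)) = -0.71962 rad/s; magnitude 0.71962 rad/s.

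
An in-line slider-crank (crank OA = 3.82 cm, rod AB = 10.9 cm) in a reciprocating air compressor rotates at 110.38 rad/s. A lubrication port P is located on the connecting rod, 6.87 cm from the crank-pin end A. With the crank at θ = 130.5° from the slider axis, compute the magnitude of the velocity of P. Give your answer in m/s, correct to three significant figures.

ω = 110.4 rad/s.  Crank-pin speed |V_A| = rω = 4.2165 m/s, perpendicular to OA.
Rod angle: sinφ = −(r/L) sinθ ⇒ φ = -15.456°; ω_rod = −rω cosθ/√(L²−r²sin²θ) = +26.066 rad/s.
V_P = V_A + ω_rod × AP, with AP = 0.0687 m along the rod.
Components: V_Px = −rω sinθ − a·ω_rod·sinφ = -2.7291 m/s;  V_Py = rω cosθ + a·ω_rod·cosφ = -1.0125 m/s.
|V_P| = √(V_Px² + V_Py²) = 2.9108 m/s.

2.91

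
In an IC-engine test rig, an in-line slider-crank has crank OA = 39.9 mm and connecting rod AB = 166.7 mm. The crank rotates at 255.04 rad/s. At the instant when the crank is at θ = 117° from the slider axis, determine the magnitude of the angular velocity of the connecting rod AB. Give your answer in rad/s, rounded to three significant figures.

28.4

ω = 255 rad/s
The rod makes angle φ with the slider axis where L sinφ = r sinθ; differentiating, L cosφ·φ̇ = r ω cosθ.
L cosφ = √(L² − r² sin²θ) = 0.16286 m.
|ω_rod| = r ω |cosθ| / √(L² − r² sin²θ) = 0.0399·255·0.45399/0.16286 = 28.366 rad/s.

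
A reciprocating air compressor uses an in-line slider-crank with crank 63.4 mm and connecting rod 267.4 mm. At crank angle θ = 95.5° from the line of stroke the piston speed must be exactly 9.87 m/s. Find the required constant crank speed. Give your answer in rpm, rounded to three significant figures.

For an in-line slider-crank, |v_piston| = rω|sinθ|·[1 + r cosθ/√(L² − r² sin²θ)].
With r = 0.0634 m, L = 0.2674 m, θ = 95.5°: the bracketed kinematic factor |dx/dθ| = 0.061632 m.
ω = v/|dx/dθ| = 9.87/0.061632 = 160.14 rad/s.
N = 60ω/(2π) = 1529.3 rpm.

1530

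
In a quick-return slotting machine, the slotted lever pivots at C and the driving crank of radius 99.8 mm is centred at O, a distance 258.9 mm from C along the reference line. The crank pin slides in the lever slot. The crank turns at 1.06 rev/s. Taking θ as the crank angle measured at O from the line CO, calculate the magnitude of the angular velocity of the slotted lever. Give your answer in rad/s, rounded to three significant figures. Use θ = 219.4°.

ω = 6.66 rad/s (from 1.06 rev/s).
Crank pin A relative to C: A = (d + r cosθ, r sinθ); lever angle φ = atan2(r sinθ, d + r cosθ).
Differentiating tanφ: φ̇ = rω(d cosθ + r)/(d² + r² + 2dr cosθ).
d² + r² + 2dr cosθ = |CA|² = 0.0370571 m²;  d cosθ + r = -0.10026 m.
|ω_lever| = |0.0998·6.66·-0.10026| / 0.0370571 = 1.7984 rad/s.

1.80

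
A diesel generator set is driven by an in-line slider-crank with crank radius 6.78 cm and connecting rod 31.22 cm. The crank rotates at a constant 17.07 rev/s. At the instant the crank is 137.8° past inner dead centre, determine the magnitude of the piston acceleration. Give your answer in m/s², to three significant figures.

559

ω = 2π·17.1 = 107.3 rad/s
x(θ) = r cosθ + √(L² − r² sin²θ); with ω constant, a = ω²·d²x/dθ².
d²x/dθ² = −r cosθ − r²(cos2θ)/√u − r⁴ sin²2θ/(4u^{3/2}),  u = L² − r² sin²θ = 0.0953947 m².
Substituting r = 0.0678 m, L = 0.3122 m, θ = 137.8°: d²x/dθ² = +0.048597 m.
a = ω²·d²x/dθ² = (107.3)²·(+0.048597) = +559.03 m/s²;  |a| = 559.03 m/s².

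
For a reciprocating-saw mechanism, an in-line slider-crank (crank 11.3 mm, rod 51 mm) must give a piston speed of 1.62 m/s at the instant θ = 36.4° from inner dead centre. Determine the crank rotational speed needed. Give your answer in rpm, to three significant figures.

For an in-line slider-crank, |v_piston| = rω|sinθ|·[1 + r cosθ/√(L² − r² sin²θ)].
With r = 0.0113 m, L = 0.051 m, θ = 36.4°: the bracketed kinematic factor |dx/dθ| = 0.007912 m.
ω = v/|dx/dθ| = 1.62/0.007912 = 204.75 rad/s.
N = 60ω/(2π) = 1955.2 rpm.

1960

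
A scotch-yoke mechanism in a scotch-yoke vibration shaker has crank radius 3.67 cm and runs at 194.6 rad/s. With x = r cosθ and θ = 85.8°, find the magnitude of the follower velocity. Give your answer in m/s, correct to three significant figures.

7.12

ω = 194.6 rad/s
x = r cosθ ⇒ ẋ = −rω sinθ.
|v| = rω|sinθ| = 0.0367·194.6·|sin 85.8°| = 7.1226 m/s.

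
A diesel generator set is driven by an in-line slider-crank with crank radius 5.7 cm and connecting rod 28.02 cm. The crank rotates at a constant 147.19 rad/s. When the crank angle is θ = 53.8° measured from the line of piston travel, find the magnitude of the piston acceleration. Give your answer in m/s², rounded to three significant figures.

655

ω = 147.2 rad/s
x(θ) = r cosθ + √(L² − r² sin²θ); with ω constant, a = ω²·d²x/dθ².
d²x/dθ² = −r cosθ − r²(cos2θ)/√u − r⁴ sin²2θ/(4u^{3/2}),  u = L² − r² sin²θ = 0.0763963 m².
Substituting r = 0.057 m, L = 0.2802 m, θ = 53.8°: d²x/dθ² = -0.030224 m.
a = ω²·d²x/dθ² = (147.2)²·(-0.030224) = -654.8 m/s²;  |a| = 654.8 m/s².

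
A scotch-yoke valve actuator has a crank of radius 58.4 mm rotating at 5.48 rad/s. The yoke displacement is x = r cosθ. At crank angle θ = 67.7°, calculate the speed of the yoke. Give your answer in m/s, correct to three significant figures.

ω = 5.48 rad/s
x = r cosθ ⇒ ẋ = −rω sinθ.
|v| = rω|sinθ| = 0.0584·5.48·|sin 67.7°| = 0.2961 m/s.

0.296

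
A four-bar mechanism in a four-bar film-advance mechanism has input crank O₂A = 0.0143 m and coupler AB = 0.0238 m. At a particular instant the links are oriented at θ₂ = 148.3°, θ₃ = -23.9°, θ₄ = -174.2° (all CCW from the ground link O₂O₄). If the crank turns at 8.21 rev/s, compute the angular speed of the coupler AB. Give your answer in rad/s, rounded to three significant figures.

ω₂ = 51.58 rad/s (from 8.21 rev/s).
Differentiating the loop-closure r₂e^{iθ₂}+r₃e^{iθ₃}=r₁+r₄e^{iθ₄} gives r₂ω₂e^{iθ₂}+r₃ω₃e^{iθ₃}=r₄ω₄e^{iθ₄}.
Eliminating the other unknown: ω₃ = r₂ω₂ sin(θ₄−θ₂) / [r₃ sin(θ₃−θ₄)].
Numerator sine = +0.60876; denominator sine = +0.49546.
Result = 0.0143·51.58·(+0.60876) / (0.0238·(+0.49546)) = +38.082 rad/s; magnitude 38.082 rad/s.

38.1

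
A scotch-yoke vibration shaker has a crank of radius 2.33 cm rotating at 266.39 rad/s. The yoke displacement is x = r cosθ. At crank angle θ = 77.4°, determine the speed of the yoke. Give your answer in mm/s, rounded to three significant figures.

ω = 266.4 rad/s
x = r cosθ ⇒ ẋ = −rω sinθ.
|v| = rω|sinθ| = 0.0233·266.4·|sin 77.4°| = 6.0574 m/s = 6057.4 mm/s.

6060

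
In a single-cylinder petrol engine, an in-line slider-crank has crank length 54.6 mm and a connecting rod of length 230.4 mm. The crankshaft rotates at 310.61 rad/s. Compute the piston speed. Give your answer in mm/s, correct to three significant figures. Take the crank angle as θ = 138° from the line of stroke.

ω = 310.6 rad/s
For an in-line slider-crank, x = r cosθ + √(L² − r² sin²θ), so v = −rω sinθ·[1 + r cosθ/√(L² − r² sin²θ)].
With r = 0.0546 m, L = 0.2304 m, θ = 138°: √(L² − r² sin²θ) = 0.22748 m.
v = −0.0546·310.6·0.66913·[1 + 0.0546·-0.74314/0.22748] = -9.3239 m/s.
|v| = 9.3239 m/s = 9323.9 mm/s.

9320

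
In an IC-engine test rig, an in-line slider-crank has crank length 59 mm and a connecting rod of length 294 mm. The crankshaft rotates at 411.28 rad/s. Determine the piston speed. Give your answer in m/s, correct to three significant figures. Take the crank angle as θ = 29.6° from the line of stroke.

14.1

ω = 411.3 rad/s
For an in-line slider-crank, x = r cosθ + √(L² − r² sin²θ), so v = −rω sinθ·[1 + r cosθ/√(L² − r² sin²θ)].
With r = 0.059 m, L = 0.294 m, θ = 29.6°: √(L² − r² sin²θ) = 0.29255 m.
v = −0.059·411.3·0.49394·[1 + 0.059·0.86949/0.29255] = -14.088 m/s.
|v| = 14.088 m/s.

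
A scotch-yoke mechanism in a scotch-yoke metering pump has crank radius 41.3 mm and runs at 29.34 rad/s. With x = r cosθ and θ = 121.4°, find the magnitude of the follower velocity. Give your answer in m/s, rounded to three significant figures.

1.03

ω = 29.34 rad/s
x = r cosθ ⇒ ẋ = −rω sinθ.
|v| = rω|sinθ| = 0.0413·29.34·|sin 121.4°| = 1.0343 m/s.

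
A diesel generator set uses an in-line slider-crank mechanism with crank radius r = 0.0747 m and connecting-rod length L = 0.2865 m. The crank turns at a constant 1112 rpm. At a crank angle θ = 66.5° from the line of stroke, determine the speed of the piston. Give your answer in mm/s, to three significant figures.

8830

ω = 2π·1112/60 = 116.4 rad/s
For an in-line slider-crank, x = r cosθ + √(L² − r² sin²θ), so v = −rω sinθ·[1 + r cosθ/√(L² − r² sin²θ)].
With r = 0.0747 m, L = 0.2865 m, θ = 66.5°: √(L² − r² sin²θ) = 0.27819 m.
v = −0.0747·116.4·0.91706·[1 + 0.0747·0.39875/0.27819] = -8.8314 m/s.
|v| = 8.8314 m/s = 8831.4 mm/s.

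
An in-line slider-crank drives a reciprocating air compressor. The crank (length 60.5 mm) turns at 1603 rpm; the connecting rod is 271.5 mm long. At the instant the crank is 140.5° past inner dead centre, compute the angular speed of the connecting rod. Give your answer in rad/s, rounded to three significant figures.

ω = 167.9 rad/s (converted from 1603 rpm).
The rod makes angle φ with the slider axis where L sinφ = r sinθ; differentiating, L cosφ·φ̇ = r ω cosθ.
L cosφ = √(L² − r² sin²θ) = 0.26876 m.
|ω_rod| = r ω |cosθ| / √(L² − r² sin²θ) = 0.0605·167.9·0.77162/0.26876 = 29.158 rad/s.

29.2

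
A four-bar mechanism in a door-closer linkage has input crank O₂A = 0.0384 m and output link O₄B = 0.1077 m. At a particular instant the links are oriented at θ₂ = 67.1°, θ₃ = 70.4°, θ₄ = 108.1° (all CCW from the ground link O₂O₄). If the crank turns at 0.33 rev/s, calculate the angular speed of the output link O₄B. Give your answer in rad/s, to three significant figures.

0.0696

ω₂ = 2.073 rad/s (from 0.33 rev/s).
Differentiating the loop-closure r₂e^{iθ₂}+r₃e^{iθ₃}=r₁+r₄e^{iθ₄} gives r₂ω₂e^{iθ₂}+r₃ω₃e^{iθ₃}=r₄ω₄e^{iθ₄}.
Eliminating the other unknown: ω₄ = r₂ω₂ sin(θ₂−θ₃) / [r₄ sin(θ₄−θ₃)].
Numerator sine = -0.05756; denominator sine = +0.61153.
Result = 0.0384·2.073·(-0.05756) / (0.1077·(+0.61153)) = -0.06959 rad/s; magnitude 0.06959 rad/s.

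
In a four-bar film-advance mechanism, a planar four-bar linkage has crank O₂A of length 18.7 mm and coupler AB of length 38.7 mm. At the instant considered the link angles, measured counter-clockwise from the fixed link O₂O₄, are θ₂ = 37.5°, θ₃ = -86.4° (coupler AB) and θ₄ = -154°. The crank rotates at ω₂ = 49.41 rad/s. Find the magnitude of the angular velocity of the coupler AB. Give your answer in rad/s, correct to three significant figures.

ω₂ = 49.41 rad/s
Differentiating the loop-closure r₂e^{iθ₂}+r₃e^{iθ₃}=r₁+r₄e^{iθ₄} gives r₂ω₂e^{iθ₂}+r₃ω₃e^{iθ₃}=r₄ω₄e^{iθ₄}.
Eliminating the other unknown: ω₃ = r₂ω₂ sin(θ₄−θ₂) / [r₃ sin(θ₃−θ₄)].
Numerator sine = +0.19937; denominator sine = +0.92455.
Result = 0.0187·49.41·(+0.19937) / (0.0387·(+0.92455)) = +5.1484 rad/s; magnitude 5.1484 rad/s.

5.15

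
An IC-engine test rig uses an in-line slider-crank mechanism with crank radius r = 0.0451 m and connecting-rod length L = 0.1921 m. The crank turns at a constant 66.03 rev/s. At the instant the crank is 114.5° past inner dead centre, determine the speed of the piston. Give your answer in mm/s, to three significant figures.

ω = 2π·66 = 414.9 rad/s
For an in-line slider-crank, x = r cosθ + √(L² − r² sin²θ), so v = −rω sinθ·[1 + r cosθ/√(L² − r² sin²θ)].
With r = 0.0451 m, L = 0.1921 m, θ = 114.5°: √(L² − r² sin²θ) = 0.18767 m.
v = −0.0451·414.9·0.90996·[1 + 0.0451·-0.41469/0.18767] = -15.329 m/s.
|v| = 15.329 m/s = 15329 mm/s.

15300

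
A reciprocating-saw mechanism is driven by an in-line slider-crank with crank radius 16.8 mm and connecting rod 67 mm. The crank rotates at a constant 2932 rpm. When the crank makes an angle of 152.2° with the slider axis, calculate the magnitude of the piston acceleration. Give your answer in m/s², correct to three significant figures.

ω = 2π·2932/60 = 307 rad/s
x(θ) = r cosθ + √(L² − r² sin²θ); with ω constant, a = ω²·d²x/dθ².
d²x/dθ² = −r cosθ − r²(cos2θ)/√u − r⁴ sin²2θ/(4u^{3/2}),  u = L² − r² sin²θ = 0.00442761 m².
Substituting r = 0.0168 m, L = 0.067 m, θ = 152.2°: d²x/dθ² = +0.012419 m.
a = ω²·d²x/dθ² = (307)²·(+0.012419) = +1170.7 m/s²;  |a| = 1170.7 m/s².

1170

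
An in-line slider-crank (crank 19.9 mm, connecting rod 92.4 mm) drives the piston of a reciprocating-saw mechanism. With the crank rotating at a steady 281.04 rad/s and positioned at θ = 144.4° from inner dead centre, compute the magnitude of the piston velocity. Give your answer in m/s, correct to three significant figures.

2.68

ω = 281 rad/s
For an in-line slider-crank, x = r cosθ + √(L² − r² sin²θ), so v = −rω sinθ·[1 + r cosθ/√(L² − r² sin²θ)].
With r = 0.0199 m, L = 0.0924 m, θ = 144.4°: √(L² − r² sin²θ) = 0.091671 m.
v = −0.0199·281·0.58212·[1 + 0.0199·-0.81310/0.091671] = -2.681 m/s.
|v| = 2.681 m/s.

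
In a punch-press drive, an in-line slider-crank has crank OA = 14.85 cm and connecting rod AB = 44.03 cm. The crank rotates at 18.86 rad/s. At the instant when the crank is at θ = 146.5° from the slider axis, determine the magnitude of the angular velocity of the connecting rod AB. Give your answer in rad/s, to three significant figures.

5.40

ω = 18.86 rad/s
The rod makes angle φ with the slider axis where L sinφ = r sinθ; differentiating, L cosφ·φ̇ = r ω cosθ.
L cosφ = √(L² − r² sin²θ) = 0.4326 m.
|ω_rod| = r ω |cosθ| / √(L² − r² sin²θ) = 0.1485·18.86·0.83389/0.4326 = 5.3986 rad/s.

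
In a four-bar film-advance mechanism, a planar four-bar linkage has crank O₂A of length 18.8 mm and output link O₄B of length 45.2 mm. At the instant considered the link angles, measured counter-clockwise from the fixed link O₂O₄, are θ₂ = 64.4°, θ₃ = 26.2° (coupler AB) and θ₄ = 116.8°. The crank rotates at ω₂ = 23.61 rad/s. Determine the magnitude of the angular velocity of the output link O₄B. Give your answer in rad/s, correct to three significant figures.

ω₂ = 23.61 rad/s
Differentiating the loop-closure r₂e^{iθ₂}+r₃e^{iθ₃}=r₁+r₄e^{iθ₄} gives r₂ω₂e^{iθ₂}+r₃ω₃e^{iθ₃}=r₄ω₄e^{iθ₄}.
Eliminating the other unknown: ω₄ = r₂ω₂ sin(θ₂−θ₃) / [r₄ sin(θ₄−θ₃)].
Numerator sine = +0.61841; denominator sine = +0.99995.
Result = 0.0188·23.61·(+0.61841) / (0.0452·(+0.99995)) = +6.0732 rad/s; magnitude 6.0732 rad/s.

6.07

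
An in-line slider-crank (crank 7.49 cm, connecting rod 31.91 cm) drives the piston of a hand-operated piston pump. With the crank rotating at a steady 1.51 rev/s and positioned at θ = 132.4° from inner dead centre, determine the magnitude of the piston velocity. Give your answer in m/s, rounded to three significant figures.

0.440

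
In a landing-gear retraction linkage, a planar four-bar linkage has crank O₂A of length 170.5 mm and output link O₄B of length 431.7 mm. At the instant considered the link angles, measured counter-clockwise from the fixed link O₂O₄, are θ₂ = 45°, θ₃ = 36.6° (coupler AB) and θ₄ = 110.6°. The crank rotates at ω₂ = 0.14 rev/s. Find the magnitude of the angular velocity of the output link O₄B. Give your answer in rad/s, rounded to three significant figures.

0.0528

ω₂ = 0.8796 rad/s (from 0.14 rev/s).
Differentiating the loop-closure r₂e^{iθ₂}+r₃e^{iθ₃}=r₁+r₄e^{iθ₄} gives r₂ω₂e^{iθ₂}+r₃ω₃e^{iθ₃}=r₄ω₄e^{iθ₄}.
Eliminating the other unknown: ω₄ = r₂ω₂ sin(θ₂−θ₃) / [r₄ sin(θ₄−θ₃)].
Numerator sine = +0.14608; denominator sine = +0.96126.
Result = 0.1705·0.8796·(+0.14608) / (0.4317·(+0.96126)) = +0.052797 rad/s; magnitude 0.052797 rad/s.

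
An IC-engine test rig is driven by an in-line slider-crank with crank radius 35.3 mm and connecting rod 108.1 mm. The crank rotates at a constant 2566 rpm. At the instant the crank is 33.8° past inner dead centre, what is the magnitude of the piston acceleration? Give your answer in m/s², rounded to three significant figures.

ω = 2π·2566/60 = 268.7 rad/s
x(θ) = r cosθ + √(L² − r² sin²θ); with ω constant, a = ω²·d²x/dθ².
d²x/dθ² = −r cosθ − r²(cos2θ)/√u − r⁴ sin²2θ/(4u^{3/2}),  u = L² − r² sin²θ = 0.0113 m².
Substituting r = 0.0353 m, L = 0.1081 m, θ = 33.8°: d²x/dθ² = -0.034077 m.
a = ω²·d²x/dθ² = (268.7)²·(-0.034077) = -2460.5 m/s²;  |a| = 2460.5 m/s².

2460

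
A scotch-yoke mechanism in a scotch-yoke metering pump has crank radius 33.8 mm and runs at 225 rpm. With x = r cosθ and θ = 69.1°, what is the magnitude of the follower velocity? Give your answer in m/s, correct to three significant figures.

0.744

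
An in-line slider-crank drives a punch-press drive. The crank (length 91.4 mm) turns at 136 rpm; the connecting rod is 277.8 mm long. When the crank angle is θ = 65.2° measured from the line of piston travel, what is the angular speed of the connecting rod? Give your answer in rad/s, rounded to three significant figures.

2.06

ω = 14.24 rad/s (converted from 136 rpm).
The rod makes angle φ with the slider axis where L sinφ = r sinθ; differentiating, L cosφ·φ̇ = r ω cosθ.
L cosφ = √(L² − r² sin²θ) = 0.26512 m.
|ω_rod| = r ω |cosθ| / √(L² − r² sin²θ) = 0.0914·14.24·0.41945/0.26512 = 2.0595 rad/s.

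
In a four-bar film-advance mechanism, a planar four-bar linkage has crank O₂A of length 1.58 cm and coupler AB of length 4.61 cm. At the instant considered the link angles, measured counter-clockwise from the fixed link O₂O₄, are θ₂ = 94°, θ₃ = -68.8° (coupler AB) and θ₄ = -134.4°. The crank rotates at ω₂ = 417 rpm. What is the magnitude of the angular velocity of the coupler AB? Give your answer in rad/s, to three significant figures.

12.3

ω₂ = 43.67 rad/s (from 417 rpm).
Differentiating the loop-closure r₂e^{iθ₂}+r₃e^{iθ₃}=r₁+r₄e^{iθ₄} gives r₂ω₂e^{iθ₂}+r₃ω₃e^{iθ₃}=r₄ω₄e^{iθ₄}.
Eliminating the other unknown: ω₃ = r₂ω₂ sin(θ₄−θ₂) / [r₃ sin(θ₃−θ₄)].
Numerator sine = +0.74780; denominator sine = +0.91068.
Result = 0.0158·43.67·(+0.74780) / (0.0461·(+0.91068)) = +12.29 rad/s; magnitude 12.29 rad/s.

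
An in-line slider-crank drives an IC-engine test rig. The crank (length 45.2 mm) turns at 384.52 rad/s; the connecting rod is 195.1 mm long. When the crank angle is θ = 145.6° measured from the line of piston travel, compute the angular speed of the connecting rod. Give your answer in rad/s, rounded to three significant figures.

74.1

ω = 384.5 rad/s
The rod makes angle φ with the slider axis where L sinφ = r sinθ; differentiating, L cosφ·φ̇ = r ω cosθ.
L cosφ = √(L² − r² sin²θ) = 0.19342 m.
|ω_rod| = r ω |cosθ| / √(L² − r² sin²θ) = 0.0452·384.5·0.82511/0.19342 = 74.142 rad/s.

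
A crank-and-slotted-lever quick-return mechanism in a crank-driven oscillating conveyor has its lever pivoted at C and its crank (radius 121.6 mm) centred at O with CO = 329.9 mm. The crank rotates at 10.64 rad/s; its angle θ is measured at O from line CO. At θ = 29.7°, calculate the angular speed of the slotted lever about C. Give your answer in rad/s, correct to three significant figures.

2.73

ω = 10.64 rad/s
Crank pin A relative to C: A = (d + r cosθ, r sinθ); lever angle φ = atan2(r sinθ, d + r cosθ).
Differentiating tanφ: φ̇ = rω(d cosθ + r)/(d² + r² + 2dr cosθ).
d² + r² + 2dr cosθ = |CA|² = 0.193312 m²;  d cosθ + r = +0.40816 m.
|ω_lever| = |0.1216·10.64·+0.40816| / 0.193312 = 2.7318 rad/s.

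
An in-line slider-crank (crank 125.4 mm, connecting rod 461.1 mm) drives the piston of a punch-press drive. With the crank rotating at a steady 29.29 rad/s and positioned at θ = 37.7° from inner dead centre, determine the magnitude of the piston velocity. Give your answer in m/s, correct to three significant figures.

ω = 29.29 rad/s
For an in-line slider-crank, x = r cosθ + √(L² − r² sin²θ), so v = −rω sinθ·[1 + r cosθ/√(L² − r² sin²θ)].
With r = 0.1254 m, L = 0.4611 m, θ = 37.7°: √(L² − r² sin²θ) = 0.45468 m.
v = −0.1254·29.29·0.61153·[1 + 0.1254·0.79122/0.45468] = -2.7363 m/s.
|v| = 2.7363 m/s.

2.74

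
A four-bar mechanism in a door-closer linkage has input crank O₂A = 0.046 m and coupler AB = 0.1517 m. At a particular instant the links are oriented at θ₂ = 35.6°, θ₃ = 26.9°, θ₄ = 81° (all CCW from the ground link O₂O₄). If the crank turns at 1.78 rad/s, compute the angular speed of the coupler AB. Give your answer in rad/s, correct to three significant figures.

ω₂ = 1.78 rad/s
Differentiating the loop-closure r₂e^{iθ₂}+r₃e^{iθ₃}=r₁+r₄e^{iθ₄} gives r₂ω₂e^{iθ₂}+r₃ω₃e^{iθ₃}=r₄ω₄e^{iθ₄}.
Eliminating the other unknown: ω₃ = r₂ω₂ sin(θ₄−θ₂) / [r₃ sin(θ₃−θ₄)].
Numerator sine = +0.71203; denominator sine = -0.81004.
Result = 0.046·1.78·(+0.71203) / (0.1517·(-0.81004)) = -0.47444 rad/s; magnitude 0.47444 rad/s.

0.474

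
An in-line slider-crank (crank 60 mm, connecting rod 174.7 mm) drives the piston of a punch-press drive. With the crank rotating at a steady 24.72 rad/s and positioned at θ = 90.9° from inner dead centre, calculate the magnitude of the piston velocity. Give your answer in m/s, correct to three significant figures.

ω = 24.72 rad/s
For an in-line slider-crank, x = r cosθ + √(L² − r² sin²θ), so v = −rω sinθ·[1 + r cosθ/√(L² − r² sin²θ)].
With r = 0.06 m, L = 0.1747 m, θ = 90.9°: √(L² − r² sin²θ) = 0.16408 m.
v = −0.06·24.72·0.99988·[1 + 0.06·-0.01571/0.16408] = -1.4745 m/s.
|v| = 1.4745 m/s.

1.47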